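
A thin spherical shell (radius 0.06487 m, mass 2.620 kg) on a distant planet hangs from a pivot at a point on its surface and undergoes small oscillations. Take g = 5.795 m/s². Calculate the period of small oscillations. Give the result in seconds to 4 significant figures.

I_cm = (2/3)mr² = 0.0073502 kg·m². The pivot is at distance d = 0.06487 m from the centre of mass.
By the parallel-axis theorem, I = I_cm + md² = 0.0073502 + 0.011025 = 0.018375 kg·m².
T = 2π√(I/(mgd)) = 2π√(0.018375/(2.620 × 5.795 × 0.06487)) = 0.8582 s.

0.8582 s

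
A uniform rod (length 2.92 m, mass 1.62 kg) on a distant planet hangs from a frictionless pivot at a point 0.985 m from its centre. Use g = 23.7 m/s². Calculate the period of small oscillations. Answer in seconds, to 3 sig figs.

1.69 s

For a physical pendulum T = 2π√(I/(mgd)), with d = 0.9850 m from pivot to centre of mass.
I_cm = mL²/12 = 1.62 × 2.92²/12 = 1.151 kg·m²; I = I_cm + md² = 1.151 + 1.62 × 0.9850² = 2.723 kg·m².
T = 2π√(2.723/(1.62 × 23.7 × 0.9850)) = 1.69 s.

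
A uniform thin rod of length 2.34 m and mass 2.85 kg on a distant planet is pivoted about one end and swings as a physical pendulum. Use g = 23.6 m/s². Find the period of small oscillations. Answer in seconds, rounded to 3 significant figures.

For a physical pendulum T = 2π√(I/(mgd)), with d = 1.170 m from pivot to centre of mass.
I_cm = mL²/12 = 2.85 × 2.34²/12 = 1.300 kg·m²; I = I_cm + md² = 1.300 + 2.85 × 1.170² = 5.202 kg·m².
T = 2π√(5.202/(2.85 × 23.6 × 1.170)) = 1.62 s.

1.62 s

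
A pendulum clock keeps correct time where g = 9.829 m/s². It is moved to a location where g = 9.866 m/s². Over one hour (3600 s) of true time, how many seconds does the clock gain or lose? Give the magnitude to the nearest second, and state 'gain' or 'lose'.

gain 7 s

The clock's period scales as T ∝ 1/√g, so T'/T = √(9.829/9.866) = 0.998123.
In 3600 s of true time the clock registers 3600/0.998123 = 3606.8 s, so it gains 7 s.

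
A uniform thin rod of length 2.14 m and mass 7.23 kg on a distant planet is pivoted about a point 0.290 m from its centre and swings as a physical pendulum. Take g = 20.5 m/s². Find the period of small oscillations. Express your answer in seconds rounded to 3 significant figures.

1.76 s

For a physical pendulum T = 2π√(I/(mgd)), with d = 0.2900 m from pivot to centre of mass.
I_cm = mL²/12 = 7.23 × 2.14²/12 = 2.759 kg·m²; I = I_cm + md² = 2.759 + 7.23 × 0.2900² = 3.367 kg·m².
T = 2π√(3.367/(7.23 × 20.5 × 0.2900)) = 1.76 s.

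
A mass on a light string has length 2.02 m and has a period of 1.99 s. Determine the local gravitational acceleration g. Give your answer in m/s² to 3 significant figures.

From T = 2π√(L/g), g = 4π²L/T² = 4π² × 2.02/1.990² = 20.1 m/s².

20.1 m/s²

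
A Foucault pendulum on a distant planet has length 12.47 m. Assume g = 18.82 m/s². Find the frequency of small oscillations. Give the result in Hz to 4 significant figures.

0.1955 Hz

T = 2π√(L/g) = 2π√(12.47/18.82) = 5.1145 s, so f = 1/T = 0.1955 Hz.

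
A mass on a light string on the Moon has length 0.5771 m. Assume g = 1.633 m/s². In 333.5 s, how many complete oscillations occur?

T = 2π√(L/g) = 2π√(0.5771/1.633) = 3.7352 s.
Number of complete oscillations = ⌊333.5/3.7352⌋ = ⌊89.286⌋ = 89.

89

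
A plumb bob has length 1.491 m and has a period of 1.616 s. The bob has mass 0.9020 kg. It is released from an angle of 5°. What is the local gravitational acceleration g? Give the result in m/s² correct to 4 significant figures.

From T = 2π√(L/g), g = 4π²L/T² = 4π² × 1.491/1.6160² = 22.54 m/s².

22.54 m/s²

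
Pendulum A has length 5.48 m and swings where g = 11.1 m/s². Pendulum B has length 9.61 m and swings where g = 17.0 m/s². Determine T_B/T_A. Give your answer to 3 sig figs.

T = 2π√(L/g), so T_B/T_A = √((L_B/g_B)/(L_A/g_A)) = √((9.61/17.0)/(5.48/11.1)) = 1.07.

1.07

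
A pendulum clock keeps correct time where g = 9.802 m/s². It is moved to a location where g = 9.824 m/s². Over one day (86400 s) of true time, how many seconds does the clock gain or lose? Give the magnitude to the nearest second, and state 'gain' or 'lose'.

gain 97 s

The clock's period scales as T ∝ 1/√g, so T'/T = √(9.802/9.824) = 0.998880.
In 86400 s of true time the clock registers 86400/0.998880 = 86496.9 s, so it gains 97 s.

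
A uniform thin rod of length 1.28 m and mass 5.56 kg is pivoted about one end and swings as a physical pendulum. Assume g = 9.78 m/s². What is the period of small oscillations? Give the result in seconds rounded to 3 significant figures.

For a physical pendulum T = 2π√(I/(mgd)), with d = 0.6400 m from pivot to centre of mass.
I_cm = mL²/12 = 5.56 × 1.28²/12 = 0.7591 kg·m²; I = I_cm + md² = 0.7591 + 5.56 × 0.6400² = 3.037 kg·m².
T = 2π√(3.037/(5.56 × 9.78 × 0.6400)) = 1.86 s.

1.86 s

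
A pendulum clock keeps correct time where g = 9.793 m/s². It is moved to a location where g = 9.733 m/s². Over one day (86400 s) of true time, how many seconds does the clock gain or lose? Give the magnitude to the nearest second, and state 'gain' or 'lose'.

The clock's period scales as T ∝ 1/√g, so T'/T = √(9.793/9.733) = 1.00308.
In 86400 s of true time the clock registers 86400/1.00308 = 86134.9 s, so it loses 265 s.

lose 265 s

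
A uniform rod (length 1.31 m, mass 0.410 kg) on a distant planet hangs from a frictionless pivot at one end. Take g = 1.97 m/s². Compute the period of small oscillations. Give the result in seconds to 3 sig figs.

4.18 s

For a physical pendulum T = 2π√(I/(mgd)), with d = 0.6550 m from pivot to centre of mass.
I_cm = mL²/12 = 0.410 × 1.31²/12 = 0.05863 kg·m²; I = I_cm + md² = 0.05863 + 0.410 × 0.6550² = 0.2345 kg·m².
T = 2π√(0.2345/(0.410 × 1.97 × 0.6550)) = 4.18 s.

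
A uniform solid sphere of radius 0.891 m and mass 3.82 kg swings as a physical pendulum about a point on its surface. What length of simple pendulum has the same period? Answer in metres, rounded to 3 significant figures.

1.25 m

The equivalent simple-pendulum length is L_eq = I/(md), where I is about the pivot and d = 0.8910 m.
I_cm = (2/5)mR² = 1.213 kg·m², so I = I_cm + md² = 1.213 + 3.033 = 4.246 kg·m².
L_eq = 4.246/(3.82 × 0.8910) = 1.25 m.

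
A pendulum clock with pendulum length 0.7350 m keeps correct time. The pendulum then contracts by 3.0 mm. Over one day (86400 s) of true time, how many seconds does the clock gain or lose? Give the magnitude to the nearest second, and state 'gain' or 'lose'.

T ∝ √L, so T'/T = √(0.73200/0.7350) = 0.997957.
In 86400 s of true time the clock registers 86400/0.997957 = 86576.9 s, so it gains 177 s.

gain 177 s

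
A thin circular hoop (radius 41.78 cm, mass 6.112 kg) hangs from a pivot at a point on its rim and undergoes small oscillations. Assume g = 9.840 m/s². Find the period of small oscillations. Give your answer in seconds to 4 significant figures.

1.831 s

I_cm = mr² = 1.0669 kg·m². The pivot is at distance d = 0.4178 m from the centre of mass.
By the parallel-axis theorem, I = I_cm + md² = 1.0669 + 1.0669 = 2.1338 kg·m².
T = 2π√(I/(mgd)) = 2π√(2.1338/(6.112 × 9.840 × 0.4178)) = 1.831 s.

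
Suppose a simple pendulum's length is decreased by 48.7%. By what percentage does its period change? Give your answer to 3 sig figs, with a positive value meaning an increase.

T ∝ √L, so T'/T = √(0.5130) = 0.7162.
Percentage change in T = (0.7162 − 1) × 100% = -28.4%.

-28.4%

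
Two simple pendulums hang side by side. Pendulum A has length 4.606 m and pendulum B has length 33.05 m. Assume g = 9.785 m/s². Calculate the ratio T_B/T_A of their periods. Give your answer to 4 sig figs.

T ∝ √L, so T_B/T_A = √(L_B/L_A) = √(33.05/4.606) = 2.679.

2.679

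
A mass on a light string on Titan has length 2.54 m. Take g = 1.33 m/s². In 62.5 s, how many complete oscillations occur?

7

T = 2π√(L/g) = 2π√(2.54/1.33) = 8.683 s.
Number of complete oscillations = ⌊62.5/8.683⌋ = ⌊7.198⌋ = 7.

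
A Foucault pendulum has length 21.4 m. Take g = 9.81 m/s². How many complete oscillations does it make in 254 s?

27

T = 2π√(L/g) = 2π√(21.4/9.81) = 9.280 s.
Number of complete oscillations = ⌊254/9.280⌋ = ⌊27.37⌋ = 27.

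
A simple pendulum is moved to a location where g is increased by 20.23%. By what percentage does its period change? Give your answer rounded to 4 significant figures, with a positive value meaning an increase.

-8.800%

T ∝ 1/√g, so T'/T = 1/√(1.2023) = 0.91200.
Percentage change in T = (0.91200 − 1) × 100% = -8.800%.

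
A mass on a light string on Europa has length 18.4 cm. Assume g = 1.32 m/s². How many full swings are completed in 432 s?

184

T = 2π√(L/g) = 2π√(0.184/1.32) = 2.346 s.
Number of complete oscillations = ⌊432/2.346⌋ = ⌊184.2⌋ = 184.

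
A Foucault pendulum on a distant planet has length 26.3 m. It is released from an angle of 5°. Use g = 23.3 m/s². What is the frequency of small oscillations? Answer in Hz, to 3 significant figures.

T = 2π√(L/g) = 2π√(26.3/23.3) = 6.675 s, so f = 1/T = 0.150 Hz.

0.150 Hz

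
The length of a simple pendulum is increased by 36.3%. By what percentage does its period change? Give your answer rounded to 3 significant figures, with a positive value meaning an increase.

T ∝ √L, so T'/T = √(1.363) = 1.167.
Percentage change in T = (1.167 − 1) × 100% = 16.7%.

16.7%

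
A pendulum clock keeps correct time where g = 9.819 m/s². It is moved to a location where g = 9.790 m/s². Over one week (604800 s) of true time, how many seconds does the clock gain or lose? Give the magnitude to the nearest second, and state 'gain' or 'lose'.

The clock's period scales as T ∝ 1/√g, so T'/T = √(9.819/9.790) = 1.00148.
In 604800 s of true time the clock registers 604800/1.00148 = 603906.2 s, so it loses 894 s.

lose 894 s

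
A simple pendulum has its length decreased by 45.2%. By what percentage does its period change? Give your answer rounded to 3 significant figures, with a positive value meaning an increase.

-26.0%

T ∝ √L, so T'/T = √(0.5480) = 0.7403.
Percentage change in T = (0.7403 − 1) × 100% = -26.0%.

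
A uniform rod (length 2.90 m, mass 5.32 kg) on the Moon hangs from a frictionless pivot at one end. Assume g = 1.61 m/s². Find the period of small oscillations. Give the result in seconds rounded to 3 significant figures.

For a physical pendulum T = 2π√(I/(mgd)), with d = 1.450 m from pivot to centre of mass.
I_cm = mL²/12 = 5.32 × 2.90²/12 = 3.728 kg·m²; I = I_cm + md² = 3.728 + 5.32 × 1.450² = 14.91 kg·m².
T = 2π√(14.91/(5.32 × 1.61 × 1.450)) = 6.89 s.

6.89 s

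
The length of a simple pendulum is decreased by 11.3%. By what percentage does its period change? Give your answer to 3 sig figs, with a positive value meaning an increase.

-5.82%

T ∝ √L, so T'/T = √(0.8870) = 0.9418.
Percentage change in T = (0.9418 − 1) × 100% = -5.82%.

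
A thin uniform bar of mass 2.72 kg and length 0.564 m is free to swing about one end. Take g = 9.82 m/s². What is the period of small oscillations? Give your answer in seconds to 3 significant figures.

For a physical pendulum T = 2π√(I/(mgd)), with d = 0.2820 m from pivot to centre of mass.
I_cm = mL²/12 = 2.72 × 0.564²/12 = 0.07210 kg·m²; I = I_cm + md² = 0.07210 + 2.72 × 0.2820² = 0.2884 kg·m².
T = 2π√(0.2884/(2.72 × 9.82 × 0.2820)) = 1.23 s.

1.23 s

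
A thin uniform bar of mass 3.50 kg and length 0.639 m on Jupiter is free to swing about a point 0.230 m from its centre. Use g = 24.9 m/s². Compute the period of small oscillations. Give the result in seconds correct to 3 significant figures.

0.774 s

For a physical pendulum T = 2π√(I/(mgd)), with d = 0.2300 m from pivot to centre of mass.
I_cm = mL²/12 = 3.50 × 0.639²/12 = 0.1191 kg·m²; I = I_cm + md² = 0.1191 + 3.50 × 0.2300² = 0.3042 kg·m².
T = 2π√(0.3042/(3.50 × 24.9 × 0.2300)) = 0.774 s.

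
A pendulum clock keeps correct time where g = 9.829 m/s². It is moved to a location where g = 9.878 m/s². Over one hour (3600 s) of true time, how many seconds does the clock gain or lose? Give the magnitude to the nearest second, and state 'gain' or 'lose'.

gain 9 s

The clock's period scales as T ∝ 1/√g, so T'/T = √(9.829/9.878) = 0.997517.
In 3600 s of true time the clock registers 3600/0.997517 = 3609.0 s, so it gains 9 s.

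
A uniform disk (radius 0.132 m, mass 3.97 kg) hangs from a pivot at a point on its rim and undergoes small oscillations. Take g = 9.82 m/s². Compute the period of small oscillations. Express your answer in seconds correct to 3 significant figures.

I_cm = ½mr² = 0.03459 kg·m². The pivot is at distance d = 0.132 m from the centre of mass.
By the parallel-axis theorem, I = I_cm + md² = 0.03459 + 0.06917 = 0.1038 kg·m².
T = 2π√(I/(mgd)) = 2π√(0.1038/(3.97 × 9.82 × 0.132)) = 0.892 s.

0.892 s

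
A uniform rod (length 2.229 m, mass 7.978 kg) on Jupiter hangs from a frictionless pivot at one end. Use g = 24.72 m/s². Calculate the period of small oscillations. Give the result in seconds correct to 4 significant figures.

1.541 s

For a physical pendulum T = 2π√(I/(mgd)), with d = 1.1145 m from pivot to centre of mass.
I_cm = mL²/12 = 7.978 × 2.229²/12 = 3.3032 kg·m²; I = I_cm + md² = 3.3032 + 7.978 × 1.1145² = 13.213 kg·m².
T = 2π√(13.213/(7.978 × 24.72 × 1.1145)) = 1.541 s.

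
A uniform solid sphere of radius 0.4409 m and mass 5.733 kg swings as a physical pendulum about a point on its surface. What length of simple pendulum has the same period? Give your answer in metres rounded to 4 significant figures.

0.6173 m

The equivalent simple-pendulum length is L_eq = I/(md), where I is about the pivot and d = 0.44090 m.
I_cm = (2/5)mR² = 0.44578 kg·m², so I = I_cm + md² = 0.44578 + 1.1145 = 1.5602 kg·m².
L_eq = 1.5602/(5.733 × 0.44090) = 0.6173 m.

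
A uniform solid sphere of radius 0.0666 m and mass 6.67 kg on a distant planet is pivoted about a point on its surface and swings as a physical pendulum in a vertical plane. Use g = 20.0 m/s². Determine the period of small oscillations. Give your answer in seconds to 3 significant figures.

0.429 s

I_cm = (2/5)mr² = 0.01183 kg·m². The pivot is at distance d = 0.0666 m from the centre of mass.
By the parallel-axis theorem, I = I_cm + md² = 0.01183 + 0.02959 = 0.04142 kg·m².
T = 2π√(I/(mgd)) = 2π√(0.04142/(6.67 × 20.0 × 0.0666)) = 0.429 s.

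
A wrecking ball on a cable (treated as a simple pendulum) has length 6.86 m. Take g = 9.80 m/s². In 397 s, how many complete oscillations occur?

T = 2π√(L/g) = 2π√(6.86/9.80) = 5.257 s.
Number of complete oscillations = ⌊397/5.257⌋ = ⌊75.52⌋ = 75.

75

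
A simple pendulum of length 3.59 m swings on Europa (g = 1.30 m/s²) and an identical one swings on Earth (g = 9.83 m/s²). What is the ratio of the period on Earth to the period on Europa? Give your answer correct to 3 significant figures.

T ∝ 1/√g, so T₂/T₁ = √(g₁/g₂) = √(1.30/9.83) = 0.364.

0.364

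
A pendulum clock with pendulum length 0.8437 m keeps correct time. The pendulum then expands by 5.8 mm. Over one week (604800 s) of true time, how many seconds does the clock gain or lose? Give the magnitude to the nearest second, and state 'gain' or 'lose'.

lose 2068 s

T ∝ √L, so T'/T = √(0.84950/0.8437) = 1.00343.
In 604800 s of true time the clock registers 604800/1.00343 = 602731.8 s, so it loses 2068 s.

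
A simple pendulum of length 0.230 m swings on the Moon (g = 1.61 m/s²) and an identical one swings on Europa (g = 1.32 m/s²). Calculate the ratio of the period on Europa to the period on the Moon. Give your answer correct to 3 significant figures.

1.10

T ∝ 1/√g, so T₂/T₁ = √(g₁/g₂) = √(1.61/1.32) = 1.10.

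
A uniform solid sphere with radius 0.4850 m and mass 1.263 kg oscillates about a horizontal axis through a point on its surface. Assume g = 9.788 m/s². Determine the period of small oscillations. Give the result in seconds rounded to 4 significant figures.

1.655 s

I_cm = (2/5)mr² = 0.11884 kg·m². The pivot is at distance d = 0.4850 m from the centre of mass.
By the parallel-axis theorem, I = I_cm + md² = 0.11884 + 0.29709 = 0.41592 kg·m².
T = 2π√(I/(mgd)) = 2π√(0.41592/(1.263 × 9.788 × 0.4850)) = 1.655 s.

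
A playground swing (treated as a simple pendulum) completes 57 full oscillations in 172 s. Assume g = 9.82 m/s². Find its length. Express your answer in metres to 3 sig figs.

2.26 m

T = 172/57 = 3.018 s.
From T = 2π√(L/g), L = gT²/(4π²) = 9.82 × 3.018²/(4π²) = 2.26 m.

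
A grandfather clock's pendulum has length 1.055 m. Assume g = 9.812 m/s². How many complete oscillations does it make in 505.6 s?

T = 2π√(L/g) = 2π√(1.055/9.812) = 2.0603 s.
Number of complete oscillations = ⌊505.6/2.0603⌋ = ⌊245.40⌋ = 245.

245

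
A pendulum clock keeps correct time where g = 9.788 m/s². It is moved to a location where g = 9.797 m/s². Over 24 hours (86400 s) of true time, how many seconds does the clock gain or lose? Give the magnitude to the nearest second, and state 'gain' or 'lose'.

gain 40 s

The clock's period scales as T ∝ 1/√g, so T'/T = √(9.788/9.797) = 0.999541.
In 86400 s of true time the clock registers 86400/0.999541 = 86439.7 s, so it gains 40 s.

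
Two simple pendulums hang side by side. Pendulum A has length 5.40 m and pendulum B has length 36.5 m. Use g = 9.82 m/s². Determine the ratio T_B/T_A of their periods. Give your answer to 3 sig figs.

2.60

T ∝ √L, so T_B/T_A = √(L_B/L_A) = √(36.5/5.40) = 2.60.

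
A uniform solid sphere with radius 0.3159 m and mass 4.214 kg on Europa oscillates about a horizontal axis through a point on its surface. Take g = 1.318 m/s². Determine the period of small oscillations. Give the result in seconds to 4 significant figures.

I_cm = (2/5)mr² = 0.16821 kg·m². The pivot is at distance d = 0.3159 m from the centre of mass.
By the parallel-axis theorem, I = I_cm + md² = 0.16821 + 0.42053 = 0.58874 kg·m².
T = 2π√(I/(mgd)) = 2π√(0.58874/(4.214 × 1.318 × 0.3159)) = 3.640 s.

3.640 s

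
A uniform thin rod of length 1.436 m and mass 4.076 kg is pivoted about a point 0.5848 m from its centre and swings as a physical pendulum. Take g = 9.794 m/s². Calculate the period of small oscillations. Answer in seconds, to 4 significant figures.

1.882 s

For a physical pendulum T = 2π√(I/(mgd)), with d = 0.58480 m from pivot to centre of mass.
I_cm = mL²/12 = 4.076 × 1.436²/12 = 0.70043 kg·m²; I = I_cm + md² = 0.70043 + 4.076 × 0.58480² = 2.0944 kg·m².
T = 2π√(2.0944/(4.076 × 9.794 × 0.58480)) = 1.882 s.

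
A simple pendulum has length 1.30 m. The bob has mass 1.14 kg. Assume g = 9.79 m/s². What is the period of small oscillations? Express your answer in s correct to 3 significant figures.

T = 2π√(L/g) = 2π√(1.30/9.79) = 2π × 0.3644 = 2.29 s.

2.29 s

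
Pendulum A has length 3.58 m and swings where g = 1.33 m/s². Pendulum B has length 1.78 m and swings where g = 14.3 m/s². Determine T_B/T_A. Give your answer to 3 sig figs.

0.215

T = 2π√(L/g), so T_B/T_A = √((L_B/g_B)/(L_A/g_A)) = √((1.78/14.3)/(3.58/1.33)) = 0.215.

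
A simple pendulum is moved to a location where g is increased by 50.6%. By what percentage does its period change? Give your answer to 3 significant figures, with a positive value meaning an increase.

T ∝ 1/√g, so T'/T = 1/√(1.506) = 0.8149.
Percentage change in T = (0.8149 − 1) × 100% = -18.5%.

-18.5%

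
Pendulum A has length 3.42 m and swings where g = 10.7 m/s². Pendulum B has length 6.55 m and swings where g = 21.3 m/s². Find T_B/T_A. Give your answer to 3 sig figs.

T = 2π√(L/g), so T_B/T_A = √((L_B/g_B)/(L_A/g_A)) = √((6.55/21.3)/(3.42/10.7)) = 0.981.

0.981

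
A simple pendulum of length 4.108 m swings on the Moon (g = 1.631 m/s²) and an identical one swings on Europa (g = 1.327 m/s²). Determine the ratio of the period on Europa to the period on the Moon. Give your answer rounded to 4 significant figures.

T ∝ 1/√g, so T₂/T₁ = √(g₁/g₂) = √(1.631/1.327) = 1.109.

1.109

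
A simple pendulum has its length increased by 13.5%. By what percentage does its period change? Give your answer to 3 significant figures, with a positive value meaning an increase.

T ∝ √L, so T'/T = √(1.135) = 1.065.
Percentage change in T = (1.065 − 1) × 100% = 6.54%.

6.54%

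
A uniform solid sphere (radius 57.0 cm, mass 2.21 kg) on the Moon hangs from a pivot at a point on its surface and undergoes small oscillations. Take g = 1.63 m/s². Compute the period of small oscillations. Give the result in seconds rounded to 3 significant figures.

4.40 s

I_cm = (2/5)mr² = 0.2872 kg·m². The pivot is at distance d = 0.570 m from the centre of mass.
By the parallel-axis theorem, I = I_cm + md² = 0.2872 + 0.7180 = 1.005 kg·m².
T = 2π√(I/(mgd)) = 2π√(1.005/(2.21 × 1.63 × 0.570)) = 4.40 s.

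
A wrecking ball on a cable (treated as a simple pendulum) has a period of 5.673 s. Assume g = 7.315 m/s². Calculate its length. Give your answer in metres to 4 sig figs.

5.963 m

From T = 2π√(L/g), L = gT²/(4π²) = 7.315 × 5.6730²/(4π²) = 5.963 m.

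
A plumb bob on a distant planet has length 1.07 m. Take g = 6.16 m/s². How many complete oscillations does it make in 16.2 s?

T = 2π√(L/g) = 2π√(1.07/6.16) = 2.619 s.
Number of complete oscillations = ⌊16.2/2.619⌋ = ⌊6.186⌋ = 6.

6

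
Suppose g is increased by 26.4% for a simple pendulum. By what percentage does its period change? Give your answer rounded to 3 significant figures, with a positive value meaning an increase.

T ∝ 1/√g, so T'/T = 1/√(1.264) = 0.8895.
Percentage change in T = (0.8895 − 1) × 100% = -11.1%.

-11.1%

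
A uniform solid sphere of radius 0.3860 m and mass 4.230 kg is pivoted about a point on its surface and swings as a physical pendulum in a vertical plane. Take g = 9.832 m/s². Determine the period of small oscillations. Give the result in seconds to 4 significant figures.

I_cm = (2/5)mr² = 0.25210 kg·m². The pivot is at distance d = 0.3860 m from the centre of mass.
By the parallel-axis theorem, I = I_cm + md² = 0.25210 + 0.63025 = 0.88235 kg·m².
T = 2π√(I/(mgd)) = 2π√(0.88235/(4.230 × 9.832 × 0.3860)) = 1.473 s.

1.473 s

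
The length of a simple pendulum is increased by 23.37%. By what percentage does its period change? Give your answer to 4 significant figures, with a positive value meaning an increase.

11.07%

T ∝ √L, so T'/T = √(1.2337) = 1.1107.
Percentage change in T = (1.1107 − 1) × 100% = 11.07%.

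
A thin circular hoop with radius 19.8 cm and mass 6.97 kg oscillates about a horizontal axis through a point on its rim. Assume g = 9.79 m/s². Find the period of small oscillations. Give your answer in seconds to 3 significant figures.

I_cm = mr² = 0.2733 kg·m². The pivot is at distance d = 0.198 m from the centre of mass.
By the parallel-axis theorem, I = I_cm + md² = 0.2733 + 0.2733 = 0.5465 kg·m².
T = 2π√(I/(mgd)) = 2π√(0.5465/(6.97 × 9.79 × 0.198)) = 1.26 s.

1.26 s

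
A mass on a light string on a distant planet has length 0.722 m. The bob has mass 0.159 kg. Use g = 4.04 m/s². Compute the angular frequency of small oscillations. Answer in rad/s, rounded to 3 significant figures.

2.37 rad/s

ω = √(g/L) = √(4.04/0.722) = 2.37 rad/s.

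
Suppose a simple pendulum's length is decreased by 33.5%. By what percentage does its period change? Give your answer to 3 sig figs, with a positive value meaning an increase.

T ∝ √L, so T'/T = √(0.6650) = 0.8155.
Percentage change in T = (0.8155 − 1) × 100% = -18.5%.

-18.5%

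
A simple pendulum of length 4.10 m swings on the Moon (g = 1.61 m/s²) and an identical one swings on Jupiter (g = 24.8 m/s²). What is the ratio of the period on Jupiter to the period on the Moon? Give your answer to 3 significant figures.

0.255

T ∝ 1/√g, so T₂/T₁ = √(g₁/g₂) = √(1.61/24.8) = 0.255.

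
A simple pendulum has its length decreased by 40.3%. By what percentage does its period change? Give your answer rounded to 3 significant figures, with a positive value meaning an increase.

-22.7%

T ∝ √L, so T'/T = √(0.5970) = 0.7727.
Percentage change in T = (0.7727 − 1) × 100% = -22.7%.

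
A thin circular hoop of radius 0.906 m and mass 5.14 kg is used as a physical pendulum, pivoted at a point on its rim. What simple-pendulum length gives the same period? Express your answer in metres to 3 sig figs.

1.81 m

The equivalent simple-pendulum length is L_eq = I/(md), where I is about the pivot and d = 0.9060 m.
I_cm = mR² = 4.219 kg·m², so I = I_cm + md² = 4.219 + 4.219 = 8.438 kg·m².
L_eq = 8.438/(5.14 × 0.9060) = 1.81 m.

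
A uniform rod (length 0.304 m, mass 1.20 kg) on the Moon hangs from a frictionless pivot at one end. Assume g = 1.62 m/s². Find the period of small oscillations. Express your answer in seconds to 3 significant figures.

2.22 s

For a physical pendulum T = 2π√(I/(mgd)), with d = 0.1520 m from pivot to centre of mass.
I_cm = mL²/12 = 1.20 × 0.304²/12 = 0.009242 kg·m²; I = I_cm + md² = 0.009242 + 1.20 × 0.1520² = 0.03697 kg·m².
T = 2π√(0.03697/(1.20 × 1.62 × 0.1520)) = 2.22 s.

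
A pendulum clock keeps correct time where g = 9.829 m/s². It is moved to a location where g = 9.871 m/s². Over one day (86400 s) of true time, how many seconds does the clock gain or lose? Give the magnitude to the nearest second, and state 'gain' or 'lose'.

gain 184 s

The clock's period scales as T ∝ 1/√g, so T'/T = √(9.829/9.871) = 0.997870.
In 86400 s of true time the clock registers 86400/0.997870 = 86584.4 s, so it gains 184 s.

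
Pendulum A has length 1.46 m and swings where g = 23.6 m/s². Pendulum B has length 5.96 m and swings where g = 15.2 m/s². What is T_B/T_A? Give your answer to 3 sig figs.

T = 2π√(L/g), so T_B/T_A = √((L_B/g_B)/(L_A/g_A)) = √((5.96/15.2)/(1.46/23.6)) = 2.52.

2.52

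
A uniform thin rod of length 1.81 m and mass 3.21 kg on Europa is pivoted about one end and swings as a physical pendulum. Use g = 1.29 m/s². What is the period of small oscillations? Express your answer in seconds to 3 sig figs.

For a physical pendulum T = 2π√(I/(mgd)), with d = 0.9050 m from pivot to centre of mass.
I_cm = mL²/12 = 3.21 × 1.81²/12 = 0.8764 kg·m²; I = I_cm + md² = 0.8764 + 3.21 × 0.9050² = 3.505 kg·m².
T = 2π√(3.505/(3.21 × 1.29 × 0.9050)) = 6.08 s.

6.08 s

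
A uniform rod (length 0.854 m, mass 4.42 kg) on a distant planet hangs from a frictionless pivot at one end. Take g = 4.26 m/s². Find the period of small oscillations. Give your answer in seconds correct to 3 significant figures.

For a physical pendulum T = 2π√(I/(mgd)), with d = 0.4270 m from pivot to centre of mass.
I_cm = mL²/12 = 4.42 × 0.854²/12 = 0.2686 kg·m²; I = I_cm + md² = 0.2686 + 4.42 × 0.4270² = 1.075 kg·m².
T = 2π√(1.075/(4.42 × 4.26 × 0.4270)) = 2.30 s.

2.30 s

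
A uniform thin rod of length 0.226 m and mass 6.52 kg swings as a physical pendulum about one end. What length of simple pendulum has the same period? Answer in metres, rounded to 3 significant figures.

0.151 m

The equivalent simple-pendulum length is L_eq = I/(md), where I is about the pivot and d = 0.1130 m.
I_cm = (1/12)mL² = 0.02775 kg·m², so I = I_cm + md² = 0.02775 + 0.08325 = 0.1110 kg·m².
L_eq = 0.1110/(6.52 × 0.1130) = 0.151 m.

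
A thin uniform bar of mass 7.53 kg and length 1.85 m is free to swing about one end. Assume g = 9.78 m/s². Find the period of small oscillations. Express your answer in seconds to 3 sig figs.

For a physical pendulum T = 2π√(I/(mgd)), with d = 0.9250 m from pivot to centre of mass.
I_cm = mL²/12 = 7.53 × 1.85²/12 = 2.148 kg·m²; I = I_cm + md² = 2.148 + 7.53 × 0.9250² = 8.590 kg·m².
T = 2π√(8.590/(7.53 × 9.78 × 0.9250)) = 2.23 s.

2.23 s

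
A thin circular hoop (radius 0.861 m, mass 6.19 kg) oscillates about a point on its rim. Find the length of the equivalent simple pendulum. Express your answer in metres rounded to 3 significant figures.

The equivalent simple-pendulum length is L_eq = I/(md), where I is about the pivot and d = 0.8610 m.
I_cm = mR² = 4.589 kg·m², so I = I_cm + md² = 4.589 + 4.589 = 9.178 kg·m².
L_eq = 9.178/(6.19 × 0.8610) = 1.72 m.

1.72 m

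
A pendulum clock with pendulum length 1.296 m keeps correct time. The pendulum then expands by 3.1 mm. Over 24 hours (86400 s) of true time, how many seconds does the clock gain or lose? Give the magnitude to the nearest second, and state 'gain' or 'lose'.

lose 103 s

T ∝ √L, so T'/T = √(1.29910/1.296) = 1.00120.
In 86400 s of true time the clock registers 86400/1.00120 = 86296.9 s, so it loses 103 s.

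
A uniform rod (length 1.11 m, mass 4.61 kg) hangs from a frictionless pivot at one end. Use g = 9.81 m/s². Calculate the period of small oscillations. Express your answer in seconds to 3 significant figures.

1.73 s

For a physical pendulum T = 2π√(I/(mgd)), with d = 0.5550 m from pivot to centre of mass.
I_cm = mL²/12 = 4.61 × 1.11²/12 = 0.4733 kg·m²; I = I_cm + md² = 0.4733 + 4.61 × 0.5550² = 1.893 kg·m².
T = 2π√(1.893/(4.61 × 9.81 × 0.5550)) = 1.73 s.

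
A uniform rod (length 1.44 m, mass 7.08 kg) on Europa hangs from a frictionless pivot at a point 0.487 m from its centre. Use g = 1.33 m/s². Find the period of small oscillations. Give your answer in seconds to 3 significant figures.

5.00 s

For a physical pendulum T = 2π√(I/(mgd)), with d = 0.4870 m from pivot to centre of mass.
I_cm = mL²/12 = 7.08 × 1.44²/12 = 1.223 kg·m²; I = I_cm + md² = 1.223 + 7.08 × 0.4870² = 2.903 kg·m².
T = 2π√(2.903/(7.08 × 1.33 × 0.4870)) = 5.00 s.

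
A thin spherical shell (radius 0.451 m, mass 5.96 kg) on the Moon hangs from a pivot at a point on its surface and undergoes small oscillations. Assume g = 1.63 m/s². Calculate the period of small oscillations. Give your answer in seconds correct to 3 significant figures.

4.27 s

I_cm = (2/3)mr² = 0.8082 kg·m². The pivot is at distance d = 0.451 m from the centre of mass.
By the parallel-axis theorem, I = I_cm + md² = 0.8082 + 1.212 = 2.020 kg·m².
T = 2π√(I/(mgd)) = 2π√(2.020/(5.96 × 1.63 × 0.451)) = 4.27 s.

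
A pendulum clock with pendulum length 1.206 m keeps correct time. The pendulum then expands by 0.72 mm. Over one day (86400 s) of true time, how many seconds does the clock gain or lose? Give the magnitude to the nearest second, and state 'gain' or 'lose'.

T ∝ √L, so T'/T = √(1.20672/1.206) = 1.00030.
In 86400 s of true time the clock registers 86400/1.00030 = 86374.2 s, so it loses 26 s.

lose 26 s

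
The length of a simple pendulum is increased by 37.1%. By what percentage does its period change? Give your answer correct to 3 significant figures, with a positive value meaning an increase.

T ∝ √L, so T'/T = √(1.371) = 1.171.
Percentage change in T = (1.171 − 1) × 100% = 17.1%.

17.1%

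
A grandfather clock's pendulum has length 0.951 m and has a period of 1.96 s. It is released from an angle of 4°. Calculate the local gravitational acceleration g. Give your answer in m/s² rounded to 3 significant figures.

From T = 2π√(L/g), g = 4π²L/T² = 4π² × 0.951/1.960² = 9.77 m/s².

9.77 m/s²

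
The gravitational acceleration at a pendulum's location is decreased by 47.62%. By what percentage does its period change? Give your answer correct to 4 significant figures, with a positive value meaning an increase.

38.17%

T ∝ 1/√g, so T'/T = 1/√(0.52380) = 1.3817.
Percentage change in T = (1.3817 − 1) × 100% = 38.17%.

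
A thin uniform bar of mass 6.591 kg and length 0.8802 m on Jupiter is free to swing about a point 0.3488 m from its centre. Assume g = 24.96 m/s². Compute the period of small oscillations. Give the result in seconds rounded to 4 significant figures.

0.9189 s

For a physical pendulum T = 2π√(I/(mgd)), with d = 0.34880 m from pivot to centre of mass.
I_cm = mL²/12 = 6.591 × 0.8802²/12 = 0.42553 kg·m²; I = I_cm + md² = 0.42553 + 6.591 × 0.34880² = 1.2274 kg·m².
T = 2π√(1.2274/(6.591 × 24.96 × 0.34880)) = 0.9189 s.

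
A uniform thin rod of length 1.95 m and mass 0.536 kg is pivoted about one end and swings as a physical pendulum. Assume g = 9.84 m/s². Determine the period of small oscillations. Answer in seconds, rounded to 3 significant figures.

For a physical pendulum T = 2π√(I/(mgd)), with d = 0.9750 m from pivot to centre of mass.
I_cm = mL²/12 = 0.536 × 1.95²/12 = 0.1698 kg·m²; I = I_cm + md² = 0.1698 + 0.536 × 0.9750² = 0.6794 kg·m².
T = 2π√(0.6794/(0.536 × 9.84 × 0.9750)) = 2.28 s.

2.28 s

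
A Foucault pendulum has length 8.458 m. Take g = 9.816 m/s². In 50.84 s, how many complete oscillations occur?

8

T = 2π√(L/g) = 2π√(8.458/9.816) = 5.8324 s.
Number of complete oscillations = ⌊50.84/5.8324⌋ = ⌊8.7168⌋ = 8.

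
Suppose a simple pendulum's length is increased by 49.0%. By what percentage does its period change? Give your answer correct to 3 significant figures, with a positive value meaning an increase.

22.1%

T ∝ √L, so T'/T = √(1.490) = 1.221.
Percentage change in T = (1.221 − 1) × 100% = 22.1%.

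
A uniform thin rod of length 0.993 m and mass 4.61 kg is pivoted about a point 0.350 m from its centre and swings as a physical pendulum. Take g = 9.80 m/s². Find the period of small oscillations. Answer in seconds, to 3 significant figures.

1.53 s

For a physical pendulum T = 2π√(I/(mgd)), with d = 0.3500 m from pivot to centre of mass.
I_cm = mL²/12 = 4.61 × 0.993²/12 = 0.3788 kg·m²; I = I_cm + md² = 0.3788 + 4.61 × 0.3500² = 0.9435 kg·m².
T = 2π√(0.9435/(4.61 × 9.80 × 0.3500)) = 1.53 s.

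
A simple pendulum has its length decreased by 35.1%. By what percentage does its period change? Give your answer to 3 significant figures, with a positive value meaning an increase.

T ∝ √L, so T'/T = √(0.6490) = 0.8056.
Percentage change in T = (0.8056 − 1) × 100% = -19.4%.

-19.4%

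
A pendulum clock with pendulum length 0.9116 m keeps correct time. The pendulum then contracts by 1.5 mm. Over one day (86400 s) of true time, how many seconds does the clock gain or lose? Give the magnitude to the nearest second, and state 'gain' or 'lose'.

gain 71 s

T ∝ √L, so T'/T = √(0.91010/0.9116) = 0.999177.
In 86400 s of true time the clock registers 86400/0.999177 = 86471.2 s, so it gains 71 s.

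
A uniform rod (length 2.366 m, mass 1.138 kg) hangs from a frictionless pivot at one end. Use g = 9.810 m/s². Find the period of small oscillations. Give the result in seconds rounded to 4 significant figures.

2.519 s

For a physical pendulum T = 2π√(I/(mgd)), with d = 1.1830 m from pivot to centre of mass.
I_cm = mL²/12 = 1.138 × 2.366²/12 = 0.53087 kg·m²; I = I_cm + md² = 0.53087 + 1.138 × 1.1830² = 2.1235 kg·m².
T = 2π√(2.1235/(1.138 × 9.810 × 1.1830)) = 2.519 s.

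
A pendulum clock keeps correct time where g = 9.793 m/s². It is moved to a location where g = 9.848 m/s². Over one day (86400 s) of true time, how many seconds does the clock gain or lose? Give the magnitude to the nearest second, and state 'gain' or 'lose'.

gain 242 s

The clock's period scales as T ∝ 1/√g, so T'/T = √(9.793/9.848) = 0.997204.
In 86400 s of true time the clock registers 86400/0.997204 = 86642.3 s, so it gains 242 s.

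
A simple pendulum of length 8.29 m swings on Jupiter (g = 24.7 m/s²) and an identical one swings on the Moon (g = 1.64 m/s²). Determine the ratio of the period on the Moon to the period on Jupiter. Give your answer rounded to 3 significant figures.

T ∝ 1/√g, so T₂/T₁ = √(g₁/g₂) = √(24.7/1.64) = 3.88.

3.88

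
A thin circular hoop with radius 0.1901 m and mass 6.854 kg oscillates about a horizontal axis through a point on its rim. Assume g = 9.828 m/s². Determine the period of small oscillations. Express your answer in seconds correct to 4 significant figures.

1.236 s

I_cm = mr² = 0.24769 kg·m². The pivot is at distance d = 0.1901 m from the centre of mass.
By the parallel-axis theorem, I = I_cm + md² = 0.24769 + 0.24769 = 0.49538 kg·m².
T = 2π√(I/(mgd)) = 2π√(0.49538/(6.854 × 9.828 × 0.1901)) = 1.236 s.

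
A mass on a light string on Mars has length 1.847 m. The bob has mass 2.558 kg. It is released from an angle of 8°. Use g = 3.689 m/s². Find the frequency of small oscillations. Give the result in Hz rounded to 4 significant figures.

T = 2π√(L/g) = 2π√(1.847/3.689) = 4.4459 s, so f = 1/T = 0.2249 Hz.

0.2249 Hz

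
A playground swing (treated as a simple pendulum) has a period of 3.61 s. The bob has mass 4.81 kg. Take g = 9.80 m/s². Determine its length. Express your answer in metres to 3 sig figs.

3.24 m

From T = 2π√(L/g), L = gT²/(4π²) = 9.80 × 3.610²/(4π²) = 3.24 m.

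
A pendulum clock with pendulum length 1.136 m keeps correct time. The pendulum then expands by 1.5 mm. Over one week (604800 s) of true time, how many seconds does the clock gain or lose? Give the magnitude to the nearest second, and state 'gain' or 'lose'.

lose 399 s

T ∝ √L, so T'/T = √(1.13750/1.136) = 1.00066.
In 604800 s of true time the clock registers 604800/1.00066 = 604401.1 s, so it loses 399 s.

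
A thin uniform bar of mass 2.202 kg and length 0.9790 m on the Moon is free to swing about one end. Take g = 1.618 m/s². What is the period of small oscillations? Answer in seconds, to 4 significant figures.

For a physical pendulum T = 2π√(I/(mgd)), with d = 0.48950 m from pivot to centre of mass.
I_cm = mL²/12 = 2.202 × 0.9790²/12 = 0.17587 kg·m²; I = I_cm + md² = 0.17587 + 2.202 × 0.48950² = 0.70350 kg·m².
T = 2π√(0.70350/(2.202 × 1.618 × 0.48950)) = 3.991 s.

3.991 s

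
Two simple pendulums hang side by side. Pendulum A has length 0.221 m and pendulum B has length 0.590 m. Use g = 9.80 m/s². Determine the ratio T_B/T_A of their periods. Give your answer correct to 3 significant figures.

T ∝ √L, so T_B/T_A = √(L_B/L_A) = √(0.590/0.221) = 1.63.

1.63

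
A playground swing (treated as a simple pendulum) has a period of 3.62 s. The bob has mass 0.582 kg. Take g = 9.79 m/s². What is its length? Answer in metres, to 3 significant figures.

3.25 m

From T = 2π√(L/g), L = gT²/(4π²) = 9.79 × 3.620²/(4π²) = 3.25 m.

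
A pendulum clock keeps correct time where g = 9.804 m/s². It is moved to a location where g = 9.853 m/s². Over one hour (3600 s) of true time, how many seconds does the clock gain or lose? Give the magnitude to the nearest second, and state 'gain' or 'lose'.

The clock's period scales as T ∝ 1/√g, so T'/T = √(9.804/9.853) = 0.997510.
In 3600 s of true time the clock registers 3600/0.997510 = 3609.0 s, so it gains 9 s.

gain 9 s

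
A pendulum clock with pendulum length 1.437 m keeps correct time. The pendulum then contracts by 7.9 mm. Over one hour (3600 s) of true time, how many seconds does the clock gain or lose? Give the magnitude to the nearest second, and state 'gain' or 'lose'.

T ∝ √L, so T'/T = √(1.42910/1.437) = 0.997247.
In 3600 s of true time the clock registers 3600/0.997247 = 3609.9 s, so it gains 10 s.

gain 10 s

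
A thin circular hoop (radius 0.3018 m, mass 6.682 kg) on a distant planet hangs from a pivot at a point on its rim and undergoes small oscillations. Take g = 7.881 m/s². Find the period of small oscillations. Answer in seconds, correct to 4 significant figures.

1.739 s

I_cm = mr² = 0.60862 kg·m². The pivot is at distance d = 0.3018 m from the centre of mass.
By the parallel-axis theorem, I = I_cm + md² = 0.60862 + 0.60862 = 1.2172 kg·m².
T = 2π√(I/(mgd)) = 2π√(1.2172/(6.682 × 7.881 × 0.3018)) = 1.739 s.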